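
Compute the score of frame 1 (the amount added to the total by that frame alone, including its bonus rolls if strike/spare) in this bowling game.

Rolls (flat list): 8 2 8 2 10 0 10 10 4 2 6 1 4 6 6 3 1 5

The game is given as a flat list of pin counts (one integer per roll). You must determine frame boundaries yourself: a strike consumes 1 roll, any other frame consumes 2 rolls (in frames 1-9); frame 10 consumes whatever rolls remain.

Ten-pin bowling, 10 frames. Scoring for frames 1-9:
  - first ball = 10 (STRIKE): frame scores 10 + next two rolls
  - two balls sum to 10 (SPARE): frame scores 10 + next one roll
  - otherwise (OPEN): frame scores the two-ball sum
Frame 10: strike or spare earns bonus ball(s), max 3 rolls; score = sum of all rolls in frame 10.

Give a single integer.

Answer: 18

Derivation:
Frame 1: SPARE (8+2=10). 10 + next roll (8) = 18. Cumulative: 18
Frame 2: SPARE (8+2=10). 10 + next roll (10) = 20. Cumulative: 38
Frame 3: STRIKE. 10 + next two rolls (0+10) = 20. Cumulative: 58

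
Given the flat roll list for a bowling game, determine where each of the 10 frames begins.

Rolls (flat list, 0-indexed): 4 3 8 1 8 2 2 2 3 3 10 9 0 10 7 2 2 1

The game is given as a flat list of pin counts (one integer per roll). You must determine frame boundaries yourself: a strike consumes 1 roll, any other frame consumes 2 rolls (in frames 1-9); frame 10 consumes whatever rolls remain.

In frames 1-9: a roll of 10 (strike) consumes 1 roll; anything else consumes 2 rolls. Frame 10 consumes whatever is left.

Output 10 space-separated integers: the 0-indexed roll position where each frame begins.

Answer: 0 2 4 6 8 10 11 13 14 16

Derivation:
Frame 1 starts at roll index 0: rolls=4,3 (sum=7), consumes 2 rolls
Frame 2 starts at roll index 2: rolls=8,1 (sum=9), consumes 2 rolls
Frame 3 starts at roll index 4: rolls=8,2 (sum=10), consumes 2 rolls
Frame 4 starts at roll index 6: rolls=2,2 (sum=4), consumes 2 rolls
Frame 5 starts at roll index 8: rolls=3,3 (sum=6), consumes 2 rolls
Frame 6 starts at roll index 10: roll=10 (strike), consumes 1 roll
Frame 7 starts at roll index 11: rolls=9,0 (sum=9), consumes 2 rolls
Frame 8 starts at roll index 13: roll=10 (strike), consumes 1 roll
Frame 9 starts at roll index 14: rolls=7,2 (sum=9), consumes 2 rolls
Frame 10 starts at roll index 16: 2 remaining rolls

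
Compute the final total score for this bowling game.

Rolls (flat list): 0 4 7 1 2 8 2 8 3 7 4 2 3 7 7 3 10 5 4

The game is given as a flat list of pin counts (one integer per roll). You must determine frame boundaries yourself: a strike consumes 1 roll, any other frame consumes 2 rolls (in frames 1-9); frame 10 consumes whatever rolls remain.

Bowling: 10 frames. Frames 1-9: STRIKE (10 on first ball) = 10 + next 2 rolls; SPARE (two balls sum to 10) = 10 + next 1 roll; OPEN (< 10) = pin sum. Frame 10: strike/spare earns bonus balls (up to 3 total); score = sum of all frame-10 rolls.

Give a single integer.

Frame 1: OPEN (0+4=4). Cumulative: 4
Frame 2: OPEN (7+1=8). Cumulative: 12
Frame 3: SPARE (2+8=10). 10 + next roll (2) = 12. Cumulative: 24
Frame 4: SPARE (2+8=10). 10 + next roll (3) = 13. Cumulative: 37
Frame 5: SPARE (3+7=10). 10 + next roll (4) = 14. Cumulative: 51
Frame 6: OPEN (4+2=6). Cumulative: 57
Frame 7: SPARE (3+7=10). 10 + next roll (7) = 17. Cumulative: 74
Frame 8: SPARE (7+3=10). 10 + next roll (10) = 20. Cumulative: 94
Frame 9: STRIKE. 10 + next two rolls (5+4) = 19. Cumulative: 113
Frame 10: OPEN. Sum of all frame-10 rolls (5+4) = 9. Cumulative: 122

Answer: 122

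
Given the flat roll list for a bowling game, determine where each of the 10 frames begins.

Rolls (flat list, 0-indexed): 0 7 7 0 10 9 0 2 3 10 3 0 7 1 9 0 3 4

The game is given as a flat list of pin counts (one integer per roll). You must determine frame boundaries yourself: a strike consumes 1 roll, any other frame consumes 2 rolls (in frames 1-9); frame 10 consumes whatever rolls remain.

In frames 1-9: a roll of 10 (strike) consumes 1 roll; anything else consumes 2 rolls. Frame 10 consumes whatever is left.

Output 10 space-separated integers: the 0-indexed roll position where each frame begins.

Answer: 0 2 4 5 7 9 10 12 14 16

Derivation:
Frame 1 starts at roll index 0: rolls=0,7 (sum=7), consumes 2 rolls
Frame 2 starts at roll index 2: rolls=7,0 (sum=7), consumes 2 rolls
Frame 3 starts at roll index 4: roll=10 (strike), consumes 1 roll
Frame 4 starts at roll index 5: rolls=9,0 (sum=9), consumes 2 rolls
Frame 5 starts at roll index 7: rolls=2,3 (sum=5), consumes 2 rolls
Frame 6 starts at roll index 9: roll=10 (strike), consumes 1 roll
Frame 7 starts at roll index 10: rolls=3,0 (sum=3), consumes 2 rolls
Frame 8 starts at roll index 12: rolls=7,1 (sum=8), consumes 2 rolls
Frame 9 starts at roll index 14: rolls=9,0 (sum=9), consumes 2 rolls
Frame 10 starts at roll index 16: 2 remaining rolls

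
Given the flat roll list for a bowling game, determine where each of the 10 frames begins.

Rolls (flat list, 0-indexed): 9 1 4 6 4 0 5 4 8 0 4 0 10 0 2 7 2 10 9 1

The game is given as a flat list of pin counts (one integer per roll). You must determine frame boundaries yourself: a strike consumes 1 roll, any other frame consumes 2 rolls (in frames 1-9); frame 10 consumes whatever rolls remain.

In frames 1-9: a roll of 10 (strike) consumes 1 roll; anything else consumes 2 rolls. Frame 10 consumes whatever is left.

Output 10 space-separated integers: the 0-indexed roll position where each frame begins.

Answer: 0 2 4 6 8 10 12 13 15 17

Derivation:
Frame 1 starts at roll index 0: rolls=9,1 (sum=10), consumes 2 rolls
Frame 2 starts at roll index 2: rolls=4,6 (sum=10), consumes 2 rolls
Frame 3 starts at roll index 4: rolls=4,0 (sum=4), consumes 2 rolls
Frame 4 starts at roll index 6: rolls=5,4 (sum=9), consumes 2 rolls
Frame 5 starts at roll index 8: rolls=8,0 (sum=8), consumes 2 rolls
Frame 6 starts at roll index 10: rolls=4,0 (sum=4), consumes 2 rolls
Frame 7 starts at roll index 12: roll=10 (strike), consumes 1 roll
Frame 8 starts at roll index 13: rolls=0,2 (sum=2), consumes 2 rolls
Frame 9 starts at roll index 15: rolls=7,2 (sum=9), consumes 2 rolls
Frame 10 starts at roll index 17: 3 remaining rolls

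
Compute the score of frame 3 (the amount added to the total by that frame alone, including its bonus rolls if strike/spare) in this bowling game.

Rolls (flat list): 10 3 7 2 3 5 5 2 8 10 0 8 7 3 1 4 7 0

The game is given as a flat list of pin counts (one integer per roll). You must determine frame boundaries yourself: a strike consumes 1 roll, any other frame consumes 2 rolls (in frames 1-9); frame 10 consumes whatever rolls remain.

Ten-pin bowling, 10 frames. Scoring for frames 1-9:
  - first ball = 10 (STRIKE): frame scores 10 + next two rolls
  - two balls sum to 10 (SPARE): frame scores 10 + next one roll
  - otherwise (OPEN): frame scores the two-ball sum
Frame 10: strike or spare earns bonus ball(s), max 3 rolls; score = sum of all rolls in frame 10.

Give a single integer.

Answer: 5

Derivation:
Frame 1: STRIKE. 10 + next two rolls (3+7) = 20. Cumulative: 20
Frame 2: SPARE (3+7=10). 10 + next roll (2) = 12. Cumulative: 32
Frame 3: OPEN (2+3=5). Cumulative: 37
Frame 4: SPARE (5+5=10). 10 + next roll (2) = 12. Cumulative: 49
Frame 5: SPARE (2+8=10). 10 + next roll (10) = 20. Cumulative: 69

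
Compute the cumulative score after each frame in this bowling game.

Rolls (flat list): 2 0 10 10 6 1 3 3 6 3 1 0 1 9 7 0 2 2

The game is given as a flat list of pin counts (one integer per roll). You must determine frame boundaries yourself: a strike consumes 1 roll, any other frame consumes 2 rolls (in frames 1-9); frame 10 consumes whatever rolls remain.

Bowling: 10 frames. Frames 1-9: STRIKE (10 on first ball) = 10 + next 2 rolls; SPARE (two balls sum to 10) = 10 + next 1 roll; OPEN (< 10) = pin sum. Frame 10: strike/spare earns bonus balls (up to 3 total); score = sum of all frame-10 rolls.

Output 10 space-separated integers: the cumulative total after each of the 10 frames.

Answer: 2 28 45 52 58 67 68 85 92 96

Derivation:
Frame 1: OPEN (2+0=2). Cumulative: 2
Frame 2: STRIKE. 10 + next two rolls (10+6) = 26. Cumulative: 28
Frame 3: STRIKE. 10 + next two rolls (6+1) = 17. Cumulative: 45
Frame 4: OPEN (6+1=7). Cumulative: 52
Frame 5: OPEN (3+3=6). Cumulative: 58
Frame 6: OPEN (6+3=9). Cumulative: 67
Frame 7: OPEN (1+0=1). Cumulative: 68
Frame 8: SPARE (1+9=10). 10 + next roll (7) = 17. Cumulative: 85
Frame 9: OPEN (7+0=7). Cumulative: 92
Frame 10: OPEN. Sum of all frame-10 rolls (2+2) = 4. Cumulative: 96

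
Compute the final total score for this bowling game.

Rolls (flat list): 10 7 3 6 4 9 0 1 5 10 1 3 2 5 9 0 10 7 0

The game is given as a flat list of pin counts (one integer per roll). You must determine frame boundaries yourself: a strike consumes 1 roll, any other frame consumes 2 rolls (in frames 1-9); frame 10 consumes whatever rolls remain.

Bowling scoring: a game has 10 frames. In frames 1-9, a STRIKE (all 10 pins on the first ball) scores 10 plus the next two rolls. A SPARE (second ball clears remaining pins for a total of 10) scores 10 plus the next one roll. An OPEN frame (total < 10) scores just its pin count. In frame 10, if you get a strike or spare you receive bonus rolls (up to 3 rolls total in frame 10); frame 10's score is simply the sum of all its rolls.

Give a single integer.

Frame 1: STRIKE. 10 + next two rolls (7+3) = 20. Cumulative: 20
Frame 2: SPARE (7+3=10). 10 + next roll (6) = 16. Cumulative: 36
Frame 3: SPARE (6+4=10). 10 + next roll (9) = 19. Cumulative: 55
Frame 4: OPEN (9+0=9). Cumulative: 64
Frame 5: OPEN (1+5=6). Cumulative: 70
Frame 6: STRIKE. 10 + next two rolls (1+3) = 14. Cumulative: 84
Frame 7: OPEN (1+3=4). Cumulative: 88
Frame 8: OPEN (2+5=7). Cumulative: 95
Frame 9: OPEN (9+0=9). Cumulative: 104
Frame 10: STRIKE. Sum of all frame-10 rolls (10+7+0) = 17. Cumulative: 121

Answer: 121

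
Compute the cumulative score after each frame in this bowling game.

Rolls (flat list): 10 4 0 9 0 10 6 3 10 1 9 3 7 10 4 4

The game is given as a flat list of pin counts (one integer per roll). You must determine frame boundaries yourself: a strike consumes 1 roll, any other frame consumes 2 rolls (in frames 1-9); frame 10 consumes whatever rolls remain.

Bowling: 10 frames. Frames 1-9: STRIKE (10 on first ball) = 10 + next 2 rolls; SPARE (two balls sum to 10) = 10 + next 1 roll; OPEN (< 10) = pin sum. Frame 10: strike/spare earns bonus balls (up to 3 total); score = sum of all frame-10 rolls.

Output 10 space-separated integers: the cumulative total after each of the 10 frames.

Answer: 14 18 27 46 55 75 88 108 126 134

Derivation:
Frame 1: STRIKE. 10 + next two rolls (4+0) = 14. Cumulative: 14
Frame 2: OPEN (4+0=4). Cumulative: 18
Frame 3: OPEN (9+0=9). Cumulative: 27
Frame 4: STRIKE. 10 + next two rolls (6+3) = 19. Cumulative: 46
Frame 5: OPEN (6+3=9). Cumulative: 55
Frame 6: STRIKE. 10 + next two rolls (1+9) = 20. Cumulative: 75
Frame 7: SPARE (1+9=10). 10 + next roll (3) = 13. Cumulative: 88
Frame 8: SPARE (3+7=10). 10 + next roll (10) = 20. Cumulative: 108
Frame 9: STRIKE. 10 + next two rolls (4+4) = 18. Cumulative: 126
Frame 10: OPEN. Sum of all frame-10 rolls (4+4) = 8. Cumulative: 134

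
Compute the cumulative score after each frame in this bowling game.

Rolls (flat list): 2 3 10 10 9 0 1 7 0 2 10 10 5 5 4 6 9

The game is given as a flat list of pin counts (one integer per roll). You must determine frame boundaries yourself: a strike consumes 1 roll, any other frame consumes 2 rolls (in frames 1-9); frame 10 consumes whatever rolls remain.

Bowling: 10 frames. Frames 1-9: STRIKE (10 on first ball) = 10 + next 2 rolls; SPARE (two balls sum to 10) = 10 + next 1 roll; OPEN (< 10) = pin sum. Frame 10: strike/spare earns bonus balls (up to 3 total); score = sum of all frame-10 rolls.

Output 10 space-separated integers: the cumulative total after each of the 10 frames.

Frame 1: OPEN (2+3=5). Cumulative: 5
Frame 2: STRIKE. 10 + next two rolls (10+9) = 29. Cumulative: 34
Frame 3: STRIKE. 10 + next two rolls (9+0) = 19. Cumulative: 53
Frame 4: OPEN (9+0=9). Cumulative: 62
Frame 5: OPEN (1+7=8). Cumulative: 70
Frame 6: OPEN (0+2=2). Cumulative: 72
Frame 7: STRIKE. 10 + next two rolls (10+5) = 25. Cumulative: 97
Frame 8: STRIKE. 10 + next two rolls (5+5) = 20. Cumulative: 117
Frame 9: SPARE (5+5=10). 10 + next roll (4) = 14. Cumulative: 131
Frame 10: SPARE. Sum of all frame-10 rolls (4+6+9) = 19. Cumulative: 150

Answer: 5 34 53 62 70 72 97 117 131 150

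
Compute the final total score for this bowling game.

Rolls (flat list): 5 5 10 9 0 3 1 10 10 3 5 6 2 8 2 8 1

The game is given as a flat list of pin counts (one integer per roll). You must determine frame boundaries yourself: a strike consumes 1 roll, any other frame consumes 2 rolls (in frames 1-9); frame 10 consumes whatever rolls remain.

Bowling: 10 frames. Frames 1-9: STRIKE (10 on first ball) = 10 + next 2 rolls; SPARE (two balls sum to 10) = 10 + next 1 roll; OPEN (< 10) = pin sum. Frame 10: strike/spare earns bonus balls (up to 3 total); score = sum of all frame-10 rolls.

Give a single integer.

Answer: 136

Derivation:
Frame 1: SPARE (5+5=10). 10 + next roll (10) = 20. Cumulative: 20
Frame 2: STRIKE. 10 + next two rolls (9+0) = 19. Cumulative: 39
Frame 3: OPEN (9+0=9). Cumulative: 48
Frame 4: OPEN (3+1=4). Cumulative: 52
Frame 5: STRIKE. 10 + next two rolls (10+3) = 23. Cumulative: 75
Frame 6: STRIKE. 10 + next two rolls (3+5) = 18. Cumulative: 93
Frame 7: OPEN (3+5=8). Cumulative: 101
Frame 8: OPEN (6+2=8). Cumulative: 109
Frame 9: SPARE (8+2=10). 10 + next roll (8) = 18. Cumulative: 127
Frame 10: OPEN. Sum of all frame-10 rolls (8+1) = 9. Cumulative: 136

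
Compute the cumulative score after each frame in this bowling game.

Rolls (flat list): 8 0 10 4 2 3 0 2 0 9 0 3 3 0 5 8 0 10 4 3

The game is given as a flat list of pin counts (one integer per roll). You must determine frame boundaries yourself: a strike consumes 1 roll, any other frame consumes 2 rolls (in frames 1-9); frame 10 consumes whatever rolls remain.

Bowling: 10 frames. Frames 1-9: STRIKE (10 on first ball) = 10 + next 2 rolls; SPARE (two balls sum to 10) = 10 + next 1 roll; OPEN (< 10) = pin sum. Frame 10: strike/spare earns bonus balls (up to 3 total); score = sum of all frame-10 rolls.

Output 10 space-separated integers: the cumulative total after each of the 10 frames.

Frame 1: OPEN (8+0=8). Cumulative: 8
Frame 2: STRIKE. 10 + next two rolls (4+2) = 16. Cumulative: 24
Frame 3: OPEN (4+2=6). Cumulative: 30
Frame 4: OPEN (3+0=3). Cumulative: 33
Frame 5: OPEN (2+0=2). Cumulative: 35
Frame 6: OPEN (9+0=9). Cumulative: 44
Frame 7: OPEN (3+3=6). Cumulative: 50
Frame 8: OPEN (0+5=5). Cumulative: 55
Frame 9: OPEN (8+0=8). Cumulative: 63
Frame 10: STRIKE. Sum of all frame-10 rolls (10+4+3) = 17. Cumulative: 80

Answer: 8 24 30 33 35 44 50 55 63 80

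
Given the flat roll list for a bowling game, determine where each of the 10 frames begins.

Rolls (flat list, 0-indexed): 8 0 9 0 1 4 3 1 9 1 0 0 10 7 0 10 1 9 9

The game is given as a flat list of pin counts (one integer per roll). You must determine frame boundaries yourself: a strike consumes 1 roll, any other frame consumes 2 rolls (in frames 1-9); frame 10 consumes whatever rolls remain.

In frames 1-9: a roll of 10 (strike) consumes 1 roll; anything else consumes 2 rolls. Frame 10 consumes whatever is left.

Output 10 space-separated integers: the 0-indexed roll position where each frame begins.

Answer: 0 2 4 6 8 10 12 13 15 16

Derivation:
Frame 1 starts at roll index 0: rolls=8,0 (sum=8), consumes 2 rolls
Frame 2 starts at roll index 2: rolls=9,0 (sum=9), consumes 2 rolls
Frame 3 starts at roll index 4: rolls=1,4 (sum=5), consumes 2 rolls
Frame 4 starts at roll index 6: rolls=3,1 (sum=4), consumes 2 rolls
Frame 5 starts at roll index 8: rolls=9,1 (sum=10), consumes 2 rolls
Frame 6 starts at roll index 10: rolls=0,0 (sum=0), consumes 2 rolls
Frame 7 starts at roll index 12: roll=10 (strike), consumes 1 roll
Frame 8 starts at roll index 13: rolls=7,0 (sum=7), consumes 2 rolls
Frame 9 starts at roll index 15: roll=10 (strike), consumes 1 roll
Frame 10 starts at roll index 16: 3 remaining rolls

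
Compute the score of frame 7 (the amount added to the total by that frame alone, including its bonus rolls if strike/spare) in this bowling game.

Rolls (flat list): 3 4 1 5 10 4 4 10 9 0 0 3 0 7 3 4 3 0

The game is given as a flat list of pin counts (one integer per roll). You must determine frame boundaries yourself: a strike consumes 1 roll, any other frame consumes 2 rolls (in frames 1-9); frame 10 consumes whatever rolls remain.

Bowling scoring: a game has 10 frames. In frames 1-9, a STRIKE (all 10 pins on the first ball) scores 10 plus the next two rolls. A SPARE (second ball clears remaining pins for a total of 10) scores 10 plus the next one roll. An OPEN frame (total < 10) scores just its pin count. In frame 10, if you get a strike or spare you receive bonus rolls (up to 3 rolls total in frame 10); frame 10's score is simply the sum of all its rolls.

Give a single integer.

Answer: 3

Derivation:
Frame 1: OPEN (3+4=7). Cumulative: 7
Frame 2: OPEN (1+5=6). Cumulative: 13
Frame 3: STRIKE. 10 + next two rolls (4+4) = 18. Cumulative: 31
Frame 4: OPEN (4+4=8). Cumulative: 39
Frame 5: STRIKE. 10 + next two rolls (9+0) = 19. Cumulative: 58
Frame 6: OPEN (9+0=9). Cumulative: 67
Frame 7: OPEN (0+3=3). Cumulative: 70
Frame 8: OPEN (0+7=7). Cumulative: 77
Frame 9: OPEN (3+4=7). Cumulative: 84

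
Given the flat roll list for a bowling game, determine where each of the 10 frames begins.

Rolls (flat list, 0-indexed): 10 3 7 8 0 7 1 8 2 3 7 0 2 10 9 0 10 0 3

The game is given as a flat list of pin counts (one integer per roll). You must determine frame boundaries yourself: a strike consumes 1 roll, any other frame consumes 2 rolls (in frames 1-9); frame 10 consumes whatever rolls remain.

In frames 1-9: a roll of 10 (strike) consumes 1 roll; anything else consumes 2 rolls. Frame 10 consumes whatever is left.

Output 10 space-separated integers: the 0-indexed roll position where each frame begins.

Answer: 0 1 3 5 7 9 11 13 14 16

Derivation:
Frame 1 starts at roll index 0: roll=10 (strike), consumes 1 roll
Frame 2 starts at roll index 1: rolls=3,7 (sum=10), consumes 2 rolls
Frame 3 starts at roll index 3: rolls=8,0 (sum=8), consumes 2 rolls
Frame 4 starts at roll index 5: rolls=7,1 (sum=8), consumes 2 rolls
Frame 5 starts at roll index 7: rolls=8,2 (sum=10), consumes 2 rolls
Frame 6 starts at roll index 9: rolls=3,7 (sum=10), consumes 2 rolls
Frame 7 starts at roll index 11: rolls=0,2 (sum=2), consumes 2 rolls
Frame 8 starts at roll index 13: roll=10 (strike), consumes 1 roll
Frame 9 starts at roll index 14: rolls=9,0 (sum=9), consumes 2 rolls
Frame 10 starts at roll index 16: 3 remaining rolls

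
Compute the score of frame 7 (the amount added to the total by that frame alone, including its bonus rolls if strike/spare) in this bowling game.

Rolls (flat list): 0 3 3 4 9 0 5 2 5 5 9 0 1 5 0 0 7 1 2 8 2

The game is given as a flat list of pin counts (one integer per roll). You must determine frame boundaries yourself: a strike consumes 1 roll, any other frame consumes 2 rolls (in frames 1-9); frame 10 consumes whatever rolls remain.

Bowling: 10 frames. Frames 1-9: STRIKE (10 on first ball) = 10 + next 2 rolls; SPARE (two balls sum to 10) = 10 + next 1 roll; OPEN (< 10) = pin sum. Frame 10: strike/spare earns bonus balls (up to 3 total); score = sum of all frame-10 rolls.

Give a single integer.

Frame 1: OPEN (0+3=3). Cumulative: 3
Frame 2: OPEN (3+4=7). Cumulative: 10
Frame 3: OPEN (9+0=9). Cumulative: 19
Frame 4: OPEN (5+2=7). Cumulative: 26
Frame 5: SPARE (5+5=10). 10 + next roll (9) = 19. Cumulative: 45
Frame 6: OPEN (9+0=9). Cumulative: 54
Frame 7: OPEN (1+5=6). Cumulative: 60
Frame 8: OPEN (0+0=0). Cumulative: 60
Frame 9: OPEN (7+1=8). Cumulative: 68

Answer: 6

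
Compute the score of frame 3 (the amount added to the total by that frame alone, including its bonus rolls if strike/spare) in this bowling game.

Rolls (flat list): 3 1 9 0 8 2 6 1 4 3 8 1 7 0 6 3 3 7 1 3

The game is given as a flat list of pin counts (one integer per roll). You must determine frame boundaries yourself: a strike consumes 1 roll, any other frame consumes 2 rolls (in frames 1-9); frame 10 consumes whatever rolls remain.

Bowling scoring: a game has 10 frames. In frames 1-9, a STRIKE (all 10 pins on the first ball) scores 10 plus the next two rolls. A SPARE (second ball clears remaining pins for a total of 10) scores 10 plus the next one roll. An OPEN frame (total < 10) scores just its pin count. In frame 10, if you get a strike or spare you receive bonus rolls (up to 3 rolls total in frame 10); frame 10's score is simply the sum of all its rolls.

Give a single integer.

Frame 1: OPEN (3+1=4). Cumulative: 4
Frame 2: OPEN (9+0=9). Cumulative: 13
Frame 3: SPARE (8+2=10). 10 + next roll (6) = 16. Cumulative: 29
Frame 4: OPEN (6+1=7). Cumulative: 36
Frame 5: OPEN (4+3=7). Cumulative: 43

Answer: 16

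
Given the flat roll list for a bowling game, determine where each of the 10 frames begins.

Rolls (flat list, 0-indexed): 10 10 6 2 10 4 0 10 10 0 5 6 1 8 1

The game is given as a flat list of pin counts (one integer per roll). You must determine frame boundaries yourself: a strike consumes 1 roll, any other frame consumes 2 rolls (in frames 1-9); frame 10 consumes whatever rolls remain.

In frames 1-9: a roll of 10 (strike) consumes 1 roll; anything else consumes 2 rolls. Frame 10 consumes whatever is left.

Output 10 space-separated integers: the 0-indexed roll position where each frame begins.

Answer: 0 1 2 4 5 7 8 9 11 13

Derivation:
Frame 1 starts at roll index 0: roll=10 (strike), consumes 1 roll
Frame 2 starts at roll index 1: roll=10 (strike), consumes 1 roll
Frame 3 starts at roll index 2: rolls=6,2 (sum=8), consumes 2 rolls
Frame 4 starts at roll index 4: roll=10 (strike), consumes 1 roll
Frame 5 starts at roll index 5: rolls=4,0 (sum=4), consumes 2 rolls
Frame 6 starts at roll index 7: roll=10 (strike), consumes 1 roll
Frame 7 starts at roll index 8: roll=10 (strike), consumes 1 roll
Frame 8 starts at roll index 9: rolls=0,5 (sum=5), consumes 2 rolls
Frame 9 starts at roll index 11: rolls=6,1 (sum=7), consumes 2 rolls
Frame 10 starts at roll index 13: 2 remaining rolls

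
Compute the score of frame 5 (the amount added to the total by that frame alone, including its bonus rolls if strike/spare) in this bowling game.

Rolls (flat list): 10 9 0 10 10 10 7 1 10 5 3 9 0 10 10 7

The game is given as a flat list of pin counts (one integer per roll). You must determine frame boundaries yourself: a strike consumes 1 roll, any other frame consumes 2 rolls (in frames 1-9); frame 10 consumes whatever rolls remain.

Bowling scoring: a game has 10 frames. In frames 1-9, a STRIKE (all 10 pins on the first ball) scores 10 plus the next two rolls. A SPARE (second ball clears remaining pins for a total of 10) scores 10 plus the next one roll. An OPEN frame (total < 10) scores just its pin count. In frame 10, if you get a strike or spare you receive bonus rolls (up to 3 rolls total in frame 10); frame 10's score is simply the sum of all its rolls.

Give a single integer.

Answer: 18

Derivation:
Frame 1: STRIKE. 10 + next two rolls (9+0) = 19. Cumulative: 19
Frame 2: OPEN (9+0=9). Cumulative: 28
Frame 3: STRIKE. 10 + next two rolls (10+10) = 30. Cumulative: 58
Frame 4: STRIKE. 10 + next two rolls (10+7) = 27. Cumulative: 85
Frame 5: STRIKE. 10 + next two rolls (7+1) = 18. Cumulative: 103
Frame 6: OPEN (7+1=8). Cumulative: 111
Frame 7: STRIKE. 10 + next two rolls (5+3) = 18. Cumulative: 129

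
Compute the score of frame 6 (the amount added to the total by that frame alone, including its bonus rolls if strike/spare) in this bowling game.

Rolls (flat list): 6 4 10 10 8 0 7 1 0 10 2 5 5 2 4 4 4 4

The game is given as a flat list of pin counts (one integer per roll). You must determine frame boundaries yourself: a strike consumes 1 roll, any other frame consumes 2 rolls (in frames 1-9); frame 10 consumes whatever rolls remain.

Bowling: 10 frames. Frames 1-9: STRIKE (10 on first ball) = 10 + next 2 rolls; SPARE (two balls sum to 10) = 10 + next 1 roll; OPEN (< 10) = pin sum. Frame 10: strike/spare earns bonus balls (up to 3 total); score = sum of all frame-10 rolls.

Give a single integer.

Answer: 12

Derivation:
Frame 1: SPARE (6+4=10). 10 + next roll (10) = 20. Cumulative: 20
Frame 2: STRIKE. 10 + next two rolls (10+8) = 28. Cumulative: 48
Frame 3: STRIKE. 10 + next two rolls (8+0) = 18. Cumulative: 66
Frame 4: OPEN (8+0=8). Cumulative: 74
Frame 5: OPEN (7+1=8). Cumulative: 82
Frame 6: SPARE (0+10=10). 10 + next roll (2) = 12. Cumulative: 94
Frame 7: OPEN (2+5=7). Cumulative: 101
Frame 8: OPEN (5+2=7). Cumulative: 108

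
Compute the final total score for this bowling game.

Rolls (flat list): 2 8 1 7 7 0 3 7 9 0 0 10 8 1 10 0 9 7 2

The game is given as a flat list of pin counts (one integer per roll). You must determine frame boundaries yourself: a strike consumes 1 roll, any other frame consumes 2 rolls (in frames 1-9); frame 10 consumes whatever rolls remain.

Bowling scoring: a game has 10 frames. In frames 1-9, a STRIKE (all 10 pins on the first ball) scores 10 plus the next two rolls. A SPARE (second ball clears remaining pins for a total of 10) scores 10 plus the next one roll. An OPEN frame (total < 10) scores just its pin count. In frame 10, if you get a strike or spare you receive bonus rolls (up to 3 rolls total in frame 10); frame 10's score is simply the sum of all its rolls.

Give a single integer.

Frame 1: SPARE (2+8=10). 10 + next roll (1) = 11. Cumulative: 11
Frame 2: OPEN (1+7=8). Cumulative: 19
Frame 3: OPEN (7+0=7). Cumulative: 26
Frame 4: SPARE (3+7=10). 10 + next roll (9) = 19. Cumulative: 45
Frame 5: OPEN (9+0=9). Cumulative: 54
Frame 6: SPARE (0+10=10). 10 + next roll (8) = 18. Cumulative: 72
Frame 7: OPEN (8+1=9). Cumulative: 81
Frame 8: STRIKE. 10 + next two rolls (0+9) = 19. Cumulative: 100
Frame 9: OPEN (0+9=9). Cumulative: 109
Frame 10: OPEN. Sum of all frame-10 rolls (7+2) = 9. Cumulative: 118

Answer: 118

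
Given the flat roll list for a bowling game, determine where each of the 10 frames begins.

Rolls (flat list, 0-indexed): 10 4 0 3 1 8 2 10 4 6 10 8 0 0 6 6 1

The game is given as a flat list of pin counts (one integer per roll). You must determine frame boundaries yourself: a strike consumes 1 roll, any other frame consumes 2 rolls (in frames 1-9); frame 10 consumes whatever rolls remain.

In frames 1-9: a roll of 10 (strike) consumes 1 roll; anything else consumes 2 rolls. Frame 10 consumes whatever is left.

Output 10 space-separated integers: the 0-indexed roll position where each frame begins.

Frame 1 starts at roll index 0: roll=10 (strike), consumes 1 roll
Frame 2 starts at roll index 1: rolls=4,0 (sum=4), consumes 2 rolls
Frame 3 starts at roll index 3: rolls=3,1 (sum=4), consumes 2 rolls
Frame 4 starts at roll index 5: rolls=8,2 (sum=10), consumes 2 rolls
Frame 5 starts at roll index 7: roll=10 (strike), consumes 1 roll
Frame 6 starts at roll index 8: rolls=4,6 (sum=10), consumes 2 rolls
Frame 7 starts at roll index 10: roll=10 (strike), consumes 1 roll
Frame 8 starts at roll index 11: rolls=8,0 (sum=8), consumes 2 rolls
Frame 9 starts at roll index 13: rolls=0,6 (sum=6), consumes 2 rolls
Frame 10 starts at roll index 15: 2 remaining rolls

Answer: 0 1 3 5 7 8 10 11 13 15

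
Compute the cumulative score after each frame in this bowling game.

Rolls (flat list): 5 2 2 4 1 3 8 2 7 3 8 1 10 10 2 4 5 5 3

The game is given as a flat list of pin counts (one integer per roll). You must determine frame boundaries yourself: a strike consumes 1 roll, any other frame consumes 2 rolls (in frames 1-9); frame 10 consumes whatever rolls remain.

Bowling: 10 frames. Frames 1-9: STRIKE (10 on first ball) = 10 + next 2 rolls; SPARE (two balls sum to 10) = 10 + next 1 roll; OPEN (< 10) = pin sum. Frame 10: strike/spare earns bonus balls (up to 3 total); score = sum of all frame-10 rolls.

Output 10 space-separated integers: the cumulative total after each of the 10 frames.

Answer: 7 13 17 34 52 61 83 99 105 118

Derivation:
Frame 1: OPEN (5+2=7). Cumulative: 7
Frame 2: OPEN (2+4=6). Cumulative: 13
Frame 3: OPEN (1+3=4). Cumulative: 17
Frame 4: SPARE (8+2=10). 10 + next roll (7) = 17. Cumulative: 34
Frame 5: SPARE (7+3=10). 10 + next roll (8) = 18. Cumulative: 52
Frame 6: OPEN (8+1=9). Cumulative: 61
Frame 7: STRIKE. 10 + next two rolls (10+2) = 22. Cumulative: 83
Frame 8: STRIKE. 10 + next two rolls (2+4) = 16. Cumulative: 99
Frame 9: OPEN (2+4=6). Cumulative: 105
Frame 10: SPARE. Sum of all frame-10 rolls (5+5+3) = 13. Cumulative: 118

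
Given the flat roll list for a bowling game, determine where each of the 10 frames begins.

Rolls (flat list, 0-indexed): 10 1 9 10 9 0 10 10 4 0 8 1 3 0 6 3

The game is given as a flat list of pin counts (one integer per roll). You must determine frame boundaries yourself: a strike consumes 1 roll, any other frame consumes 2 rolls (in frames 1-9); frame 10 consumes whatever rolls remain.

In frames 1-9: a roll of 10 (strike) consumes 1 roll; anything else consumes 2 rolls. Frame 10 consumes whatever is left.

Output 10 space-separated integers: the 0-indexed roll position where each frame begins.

Frame 1 starts at roll index 0: roll=10 (strike), consumes 1 roll
Frame 2 starts at roll index 1: rolls=1,9 (sum=10), consumes 2 rolls
Frame 3 starts at roll index 3: roll=10 (strike), consumes 1 roll
Frame 4 starts at roll index 4: rolls=9,0 (sum=9), consumes 2 rolls
Frame 5 starts at roll index 6: roll=10 (strike), consumes 1 roll
Frame 6 starts at roll index 7: roll=10 (strike), consumes 1 roll
Frame 7 starts at roll index 8: rolls=4,0 (sum=4), consumes 2 rolls
Frame 8 starts at roll index 10: rolls=8,1 (sum=9), consumes 2 rolls
Frame 9 starts at roll index 12: rolls=3,0 (sum=3), consumes 2 rolls
Frame 10 starts at roll index 14: 2 remaining rolls

Answer: 0 1 3 4 6 7 8 10 12 14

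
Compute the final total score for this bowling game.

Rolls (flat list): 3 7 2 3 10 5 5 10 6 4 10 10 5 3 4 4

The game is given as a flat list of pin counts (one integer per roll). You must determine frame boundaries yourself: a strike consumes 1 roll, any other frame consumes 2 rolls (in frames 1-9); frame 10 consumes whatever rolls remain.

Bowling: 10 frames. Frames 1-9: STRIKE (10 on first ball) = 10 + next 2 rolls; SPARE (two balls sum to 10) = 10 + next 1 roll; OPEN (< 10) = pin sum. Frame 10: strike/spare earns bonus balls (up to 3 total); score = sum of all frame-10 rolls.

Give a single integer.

Frame 1: SPARE (3+7=10). 10 + next roll (2) = 12. Cumulative: 12
Frame 2: OPEN (2+3=5). Cumulative: 17
Frame 3: STRIKE. 10 + next two rolls (5+5) = 20. Cumulative: 37
Frame 4: SPARE (5+5=10). 10 + next roll (10) = 20. Cumulative: 57
Frame 5: STRIKE. 10 + next two rolls (6+4) = 20. Cumulative: 77
Frame 6: SPARE (6+4=10). 10 + next roll (10) = 20. Cumulative: 97
Frame 7: STRIKE. 10 + next two rolls (10+5) = 25. Cumulative: 122
Frame 8: STRIKE. 10 + next two rolls (5+3) = 18. Cumulative: 140
Frame 9: OPEN (5+3=8). Cumulative: 148
Frame 10: OPEN. Sum of all frame-10 rolls (4+4) = 8. Cumulative: 156

Answer: 156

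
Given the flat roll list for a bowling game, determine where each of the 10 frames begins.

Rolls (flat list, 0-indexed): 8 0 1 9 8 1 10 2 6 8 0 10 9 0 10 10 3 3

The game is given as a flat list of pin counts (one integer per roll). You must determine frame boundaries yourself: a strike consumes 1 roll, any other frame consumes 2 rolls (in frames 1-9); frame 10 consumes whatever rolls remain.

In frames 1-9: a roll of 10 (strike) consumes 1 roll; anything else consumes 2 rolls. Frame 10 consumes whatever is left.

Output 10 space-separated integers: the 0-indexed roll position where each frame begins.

Answer: 0 2 4 6 7 9 11 12 14 15

Derivation:
Frame 1 starts at roll index 0: rolls=8,0 (sum=8), consumes 2 rolls
Frame 2 starts at roll index 2: rolls=1,9 (sum=10), consumes 2 rolls
Frame 3 starts at roll index 4: rolls=8,1 (sum=9), consumes 2 rolls
Frame 4 starts at roll index 6: roll=10 (strike), consumes 1 roll
Frame 5 starts at roll index 7: rolls=2,6 (sum=8), consumes 2 rolls
Frame 6 starts at roll index 9: rolls=8,0 (sum=8), consumes 2 rolls
Frame 7 starts at roll index 11: roll=10 (strike), consumes 1 roll
Frame 8 starts at roll index 12: rolls=9,0 (sum=9), consumes 2 rolls
Frame 9 starts at roll index 14: roll=10 (strike), consumes 1 roll
Frame 10 starts at roll index 15: 3 remaining rolls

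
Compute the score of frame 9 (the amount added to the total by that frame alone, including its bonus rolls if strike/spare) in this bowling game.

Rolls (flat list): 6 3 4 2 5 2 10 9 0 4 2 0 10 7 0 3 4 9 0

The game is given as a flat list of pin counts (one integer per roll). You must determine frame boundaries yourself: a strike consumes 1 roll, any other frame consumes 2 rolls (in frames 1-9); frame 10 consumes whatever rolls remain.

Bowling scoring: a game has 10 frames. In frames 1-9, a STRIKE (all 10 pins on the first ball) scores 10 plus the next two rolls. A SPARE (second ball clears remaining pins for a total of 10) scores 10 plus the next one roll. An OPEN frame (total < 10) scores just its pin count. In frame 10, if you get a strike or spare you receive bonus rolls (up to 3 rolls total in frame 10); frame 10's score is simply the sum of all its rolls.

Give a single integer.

Frame 1: OPEN (6+3=9). Cumulative: 9
Frame 2: OPEN (4+2=6). Cumulative: 15
Frame 3: OPEN (5+2=7). Cumulative: 22
Frame 4: STRIKE. 10 + next two rolls (9+0) = 19. Cumulative: 41
Frame 5: OPEN (9+0=9). Cumulative: 50
Frame 6: OPEN (4+2=6). Cumulative: 56
Frame 7: SPARE (0+10=10). 10 + next roll (7) = 17. Cumulative: 73
Frame 8: OPEN (7+0=7). Cumulative: 80
Frame 9: OPEN (3+4=7). Cumulative: 87
Frame 10: OPEN. Sum of all frame-10 rolls (9+0) = 9. Cumulative: 96

Answer: 7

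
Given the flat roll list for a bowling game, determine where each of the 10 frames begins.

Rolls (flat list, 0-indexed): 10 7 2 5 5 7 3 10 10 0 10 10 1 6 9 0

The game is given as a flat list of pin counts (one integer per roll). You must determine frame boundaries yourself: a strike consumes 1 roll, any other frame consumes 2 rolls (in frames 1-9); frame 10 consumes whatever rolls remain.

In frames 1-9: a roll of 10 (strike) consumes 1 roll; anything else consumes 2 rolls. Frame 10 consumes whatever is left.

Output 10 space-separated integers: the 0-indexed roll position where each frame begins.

Frame 1 starts at roll index 0: roll=10 (strike), consumes 1 roll
Frame 2 starts at roll index 1: rolls=7,2 (sum=9), consumes 2 rolls
Frame 3 starts at roll index 3: rolls=5,5 (sum=10), consumes 2 rolls
Frame 4 starts at roll index 5: rolls=7,3 (sum=10), consumes 2 rolls
Frame 5 starts at roll index 7: roll=10 (strike), consumes 1 roll
Frame 6 starts at roll index 8: roll=10 (strike), consumes 1 roll
Frame 7 starts at roll index 9: rolls=0,10 (sum=10), consumes 2 rolls
Frame 8 starts at roll index 11: roll=10 (strike), consumes 1 roll
Frame 9 starts at roll index 12: rolls=1,6 (sum=7), consumes 2 rolls
Frame 10 starts at roll index 14: 2 remaining rolls

Answer: 0 1 3 5 7 8 9 11 12 14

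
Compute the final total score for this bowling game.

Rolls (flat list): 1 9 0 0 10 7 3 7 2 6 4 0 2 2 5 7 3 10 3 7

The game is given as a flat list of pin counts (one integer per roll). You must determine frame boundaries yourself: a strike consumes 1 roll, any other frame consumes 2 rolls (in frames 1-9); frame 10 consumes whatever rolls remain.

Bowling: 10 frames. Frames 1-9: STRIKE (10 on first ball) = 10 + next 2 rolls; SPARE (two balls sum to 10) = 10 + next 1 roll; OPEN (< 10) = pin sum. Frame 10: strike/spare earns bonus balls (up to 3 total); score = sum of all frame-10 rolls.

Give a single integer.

Frame 1: SPARE (1+9=10). 10 + next roll (0) = 10. Cumulative: 10
Frame 2: OPEN (0+0=0). Cumulative: 10
Frame 3: STRIKE. 10 + next two rolls (7+3) = 20. Cumulative: 30
Frame 4: SPARE (7+3=10). 10 + next roll (7) = 17. Cumulative: 47
Frame 5: OPEN (7+2=9). Cumulative: 56
Frame 6: SPARE (6+4=10). 10 + next roll (0) = 10. Cumulative: 66
Frame 7: OPEN (0+2=2). Cumulative: 68
Frame 8: OPEN (2+5=7). Cumulative: 75
Frame 9: SPARE (7+3=10). 10 + next roll (10) = 20. Cumulative: 95
Frame 10: STRIKE. Sum of all frame-10 rolls (10+3+7) = 20. Cumulative: 115

Answer: 115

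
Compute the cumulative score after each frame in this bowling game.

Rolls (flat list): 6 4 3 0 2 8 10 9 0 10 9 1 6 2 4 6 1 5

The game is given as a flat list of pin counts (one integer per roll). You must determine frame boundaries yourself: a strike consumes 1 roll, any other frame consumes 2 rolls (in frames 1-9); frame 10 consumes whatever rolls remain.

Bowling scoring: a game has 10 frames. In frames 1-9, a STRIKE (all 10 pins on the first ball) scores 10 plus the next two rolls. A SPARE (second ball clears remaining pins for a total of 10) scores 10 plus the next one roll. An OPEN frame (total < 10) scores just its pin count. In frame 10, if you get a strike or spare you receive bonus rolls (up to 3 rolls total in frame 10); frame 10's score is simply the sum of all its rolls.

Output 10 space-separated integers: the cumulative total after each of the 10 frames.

Answer: 13 16 36 55 64 84 100 108 119 125

Derivation:
Frame 1: SPARE (6+4=10). 10 + next roll (3) = 13. Cumulative: 13
Frame 2: OPEN (3+0=3). Cumulative: 16
Frame 3: SPARE (2+8=10). 10 + next roll (10) = 20. Cumulative: 36
Frame 4: STRIKE. 10 + next two rolls (9+0) = 19. Cumulative: 55
Frame 5: OPEN (9+0=9). Cumulative: 64
Frame 6: STRIKE. 10 + next two rolls (9+1) = 20. Cumulative: 84
Frame 7: SPARE (9+1=10). 10 + next roll (6) = 16. Cumulative: 100
Frame 8: OPEN (6+2=8). Cumulative: 108
Frame 9: SPARE (4+6=10). 10 + next roll (1) = 11. Cumulative: 119
Frame 10: OPEN. Sum of all frame-10 rolls (1+5) = 6. Cumulative: 125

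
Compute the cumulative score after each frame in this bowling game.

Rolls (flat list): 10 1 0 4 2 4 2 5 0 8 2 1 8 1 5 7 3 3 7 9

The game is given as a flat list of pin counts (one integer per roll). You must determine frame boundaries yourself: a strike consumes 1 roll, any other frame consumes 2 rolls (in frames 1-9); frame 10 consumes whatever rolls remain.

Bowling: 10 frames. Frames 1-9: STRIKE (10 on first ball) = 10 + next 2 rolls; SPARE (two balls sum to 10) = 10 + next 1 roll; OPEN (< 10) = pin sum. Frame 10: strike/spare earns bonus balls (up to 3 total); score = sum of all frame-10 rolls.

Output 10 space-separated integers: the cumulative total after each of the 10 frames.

Frame 1: STRIKE. 10 + next two rolls (1+0) = 11. Cumulative: 11
Frame 2: OPEN (1+0=1). Cumulative: 12
Frame 3: OPEN (4+2=6). Cumulative: 18
Frame 4: OPEN (4+2=6). Cumulative: 24
Frame 5: OPEN (5+0=5). Cumulative: 29
Frame 6: SPARE (8+2=10). 10 + next roll (1) = 11. Cumulative: 40
Frame 7: OPEN (1+8=9). Cumulative: 49
Frame 8: OPEN (1+5=6). Cumulative: 55
Frame 9: SPARE (7+3=10). 10 + next roll (3) = 13. Cumulative: 68
Frame 10: SPARE. Sum of all frame-10 rolls (3+7+9) = 19. Cumulative: 87

Answer: 11 12 18 24 29 40 49 55 68 87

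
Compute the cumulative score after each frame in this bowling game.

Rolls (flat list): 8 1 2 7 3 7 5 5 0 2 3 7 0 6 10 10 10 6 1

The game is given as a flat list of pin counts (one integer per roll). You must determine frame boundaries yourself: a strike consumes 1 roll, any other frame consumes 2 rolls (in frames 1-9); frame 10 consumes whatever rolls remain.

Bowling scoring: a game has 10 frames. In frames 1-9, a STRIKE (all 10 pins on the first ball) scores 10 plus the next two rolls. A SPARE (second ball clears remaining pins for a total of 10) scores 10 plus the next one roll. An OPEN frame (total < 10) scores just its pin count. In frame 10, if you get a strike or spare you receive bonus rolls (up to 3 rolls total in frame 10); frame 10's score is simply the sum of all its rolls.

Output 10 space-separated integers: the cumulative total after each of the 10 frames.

Frame 1: OPEN (8+1=9). Cumulative: 9
Frame 2: OPEN (2+7=9). Cumulative: 18
Frame 3: SPARE (3+7=10). 10 + next roll (5) = 15. Cumulative: 33
Frame 4: SPARE (5+5=10). 10 + next roll (0) = 10. Cumulative: 43
Frame 5: OPEN (0+2=2). Cumulative: 45
Frame 6: SPARE (3+7=10). 10 + next roll (0) = 10. Cumulative: 55
Frame 7: OPEN (0+6=6). Cumulative: 61
Frame 8: STRIKE. 10 + next two rolls (10+10) = 30. Cumulative: 91
Frame 9: STRIKE. 10 + next two rolls (10+6) = 26. Cumulative: 117
Frame 10: STRIKE. Sum of all frame-10 rolls (10+6+1) = 17. Cumulative: 134

Answer: 9 18 33 43 45 55 61 91 117 134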